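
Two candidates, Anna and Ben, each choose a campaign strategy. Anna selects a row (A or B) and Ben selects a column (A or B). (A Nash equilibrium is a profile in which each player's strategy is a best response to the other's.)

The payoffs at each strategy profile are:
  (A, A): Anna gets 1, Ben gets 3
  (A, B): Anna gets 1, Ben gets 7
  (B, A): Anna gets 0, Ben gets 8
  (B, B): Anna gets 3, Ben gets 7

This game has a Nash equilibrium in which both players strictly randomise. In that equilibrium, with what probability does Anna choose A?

Let x be the probability that Anna plays A. In a completely mixed equilibrium, Ben must be indifferent between A and B.
Ben's expected payoff from A is 3x + 8(1−x); from B it is 7x + 7(1−x).
Setting these equal: −5x + 8 = 7, so x = 1/5.

1/5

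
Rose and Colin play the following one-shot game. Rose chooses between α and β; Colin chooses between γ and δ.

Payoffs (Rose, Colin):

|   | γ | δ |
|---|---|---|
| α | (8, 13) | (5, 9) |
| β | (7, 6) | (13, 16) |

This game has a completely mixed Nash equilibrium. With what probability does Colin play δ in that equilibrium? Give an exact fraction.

Let y be the probability that Colin plays γ. In a completely mixed equilibrium, Rose must be indifferent between α and β.
Rose's expected payoff from α is 8y + 5(1−y); from β it is 7y + 13(1−y).
Setting these equal: 3y + 5 = −6y + 13, so y = 8/9.
Therefore Colin plays δ with probability 1 − 8/9 = 1/9.

1/9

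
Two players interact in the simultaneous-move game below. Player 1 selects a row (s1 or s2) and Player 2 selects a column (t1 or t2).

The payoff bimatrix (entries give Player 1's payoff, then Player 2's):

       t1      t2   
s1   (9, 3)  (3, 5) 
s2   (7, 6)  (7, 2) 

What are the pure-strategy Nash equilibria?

(s1, t1): Player 2 prefers t2 (5 > 3) — not an equilibrium.
(s1, t2): Player 1 prefers s2 (7 > 3) — not an equilibrium.
(s2, t1): Player 1 prefers s1 (9 > 7) — not an equilibrium.
(s2, t2): Player 2 prefers t1 (6 > 2) — not an equilibrium.

none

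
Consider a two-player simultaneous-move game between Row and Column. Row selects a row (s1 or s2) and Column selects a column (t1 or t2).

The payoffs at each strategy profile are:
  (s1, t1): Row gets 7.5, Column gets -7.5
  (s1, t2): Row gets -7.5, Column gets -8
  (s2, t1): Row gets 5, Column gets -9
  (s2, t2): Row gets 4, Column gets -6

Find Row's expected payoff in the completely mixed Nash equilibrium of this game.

135/28

First find y, the probability Column plays t1, from Row's indifference between s1 and s2: 7.5y − 7.5(1−y) = 5y + 4(1−y), giving y = 23/28.
Since Row is indifferent in equilibrium, Row's expected payoff equals the payoff from either row against (23/28, 5/28). Using s1: 7.5(23/28) − 7.5(5/28) = 135/28.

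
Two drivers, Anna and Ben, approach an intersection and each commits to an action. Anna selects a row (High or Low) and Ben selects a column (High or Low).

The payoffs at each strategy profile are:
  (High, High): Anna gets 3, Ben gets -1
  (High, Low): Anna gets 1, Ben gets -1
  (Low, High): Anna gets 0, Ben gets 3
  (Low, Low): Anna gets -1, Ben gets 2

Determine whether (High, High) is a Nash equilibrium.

Yes

At (High, High), Anna earns 3; switching to Low would give 0, so Anna has no profitable deviation.
Ben earns -1; switching to Low would give -1, so Ben has no profitable deviation.
Neither player can gain by a unilateral deviation, so this profile is a Nash equilibrium.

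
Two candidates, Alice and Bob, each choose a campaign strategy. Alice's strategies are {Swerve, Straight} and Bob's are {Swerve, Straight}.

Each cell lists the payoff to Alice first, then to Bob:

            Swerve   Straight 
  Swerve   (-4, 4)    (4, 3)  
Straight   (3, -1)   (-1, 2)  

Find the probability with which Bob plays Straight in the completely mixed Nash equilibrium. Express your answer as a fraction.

Let y be the probability that Bob plays Swerve. In a completely mixed equilibrium, Alice must be indifferent between Swerve and Straight.
Alice's expected payoff from Swerve is −4y + 4(1−y); from Straight it is 3y − (1−y).
Setting these equal: −8y + 4 = 4y − 1, so y = 5/12.
Therefore Bob plays Straight with probability 1 − 5/12 = 7/12.

7/12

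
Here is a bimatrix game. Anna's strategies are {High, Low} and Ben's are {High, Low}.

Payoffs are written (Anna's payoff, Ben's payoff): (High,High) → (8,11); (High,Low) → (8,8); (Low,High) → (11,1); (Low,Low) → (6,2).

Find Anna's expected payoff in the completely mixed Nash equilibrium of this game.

8

First find q, the probability Ben plays High, from Anna's indifference between High and Low: 8q + 8(1−q) = 11q + 6(1−q), giving q = 2/5.
Since Anna is indifferent in equilibrium, Anna's expected payoff equals the payoff from either row against (2/5, 3/5). Using High: 8(2/5) + 8(3/5) = 8.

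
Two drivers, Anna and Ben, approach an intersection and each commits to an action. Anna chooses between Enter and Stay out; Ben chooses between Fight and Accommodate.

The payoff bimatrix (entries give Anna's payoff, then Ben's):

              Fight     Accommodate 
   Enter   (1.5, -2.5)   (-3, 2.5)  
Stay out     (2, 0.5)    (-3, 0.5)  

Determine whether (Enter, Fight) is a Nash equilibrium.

At (Enter, Fight), Anna earns 1.5; switching to Stay out would give 2, so Anna would deviate.
Ben earns -2.5; switching to Accommodate would give 2.5, so Ben would deviate.
Since at least one player can profitably deviate, this is not a Nash equilibrium.

No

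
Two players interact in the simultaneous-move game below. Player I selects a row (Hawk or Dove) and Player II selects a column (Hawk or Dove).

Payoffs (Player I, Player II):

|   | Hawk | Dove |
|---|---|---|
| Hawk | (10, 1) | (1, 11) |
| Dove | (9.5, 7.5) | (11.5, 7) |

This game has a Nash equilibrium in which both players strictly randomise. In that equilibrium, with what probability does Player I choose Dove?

Let r be the probability that Player I plays Hawk. In a completely mixed equilibrium, Player II must be indifferent between Hawk and Dove.
Player II's expected payoff from Hawk is r + 7.5(1−r); from Dove it is 11r + 7(1−r).
Setting these equal: −6.5r + 7.5 = 4r + 7, so r = 1/21.
Therefore Player I plays Dove with probability 1 − 1/21 = 20/21.

20/21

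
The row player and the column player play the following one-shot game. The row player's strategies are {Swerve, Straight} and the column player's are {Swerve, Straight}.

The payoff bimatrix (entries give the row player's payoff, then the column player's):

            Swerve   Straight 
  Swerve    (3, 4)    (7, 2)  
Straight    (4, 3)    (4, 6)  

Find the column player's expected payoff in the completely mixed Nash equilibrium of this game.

First find x, the probability the row player plays Swerve, from the column player's indifference between Swerve and Straight: 4x + 3(1−x) = 2x + 6(1−x), giving x = 3/5.
Since the column player is indifferent in equilibrium, the column player's expected payoff equals the payoff from either column against (3/5, 2/5). Using Swerve: 4(3/5) + 3(2/5) = 18/5.

18/5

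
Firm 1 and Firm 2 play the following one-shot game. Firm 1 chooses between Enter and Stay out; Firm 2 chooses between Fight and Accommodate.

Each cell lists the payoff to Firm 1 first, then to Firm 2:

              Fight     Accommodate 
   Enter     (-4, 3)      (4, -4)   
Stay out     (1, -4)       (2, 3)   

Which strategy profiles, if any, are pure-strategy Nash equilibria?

(Enter, Fight): Firm 1 prefers Stay out (1 > -4) — not an equilibrium.
(Enter, Accommodate): Firm 2 prefers Fight (3 > -4) — not an equilibrium.
(Stay out, Fight): Firm 2 prefers Accommodate (3 > -4) — not an equilibrium.
(Stay out, Accommodate): Firm 1 prefers Enter (4 > 2) — not an equilibrium.

none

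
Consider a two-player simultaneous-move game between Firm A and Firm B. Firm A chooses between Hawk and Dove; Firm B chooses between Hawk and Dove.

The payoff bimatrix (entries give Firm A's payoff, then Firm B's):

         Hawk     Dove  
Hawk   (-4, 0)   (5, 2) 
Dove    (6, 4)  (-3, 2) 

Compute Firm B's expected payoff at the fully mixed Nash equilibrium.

2

First find x, the probability Firm A plays Hawk, from Firm B's indifference between Hawk and Dove: 4(1−x) = 2x + 2(1−x), giving x = 1/2.
Since Firm B is indifferent in equilibrium, Firm B's expected payoff equals the payoff from either column against (1/2, 1/2). Using Hawk: 4(1/2) = 2.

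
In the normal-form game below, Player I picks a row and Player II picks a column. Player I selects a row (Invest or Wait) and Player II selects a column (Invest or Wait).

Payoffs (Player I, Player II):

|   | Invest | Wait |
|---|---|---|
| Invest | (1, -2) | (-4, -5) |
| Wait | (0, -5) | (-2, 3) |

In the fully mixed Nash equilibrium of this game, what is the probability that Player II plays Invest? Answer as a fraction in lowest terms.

2/3

Let y be the probability that Player II plays Invest. In a completely mixed equilibrium, Player I must be indifferent between Invest and Wait.
Player I's expected payoff from Invest is y − 4(1−y); from Wait it is −2(1−y).
Setting these equal: 5y − 4 = 2y − 2, so y = 2/3.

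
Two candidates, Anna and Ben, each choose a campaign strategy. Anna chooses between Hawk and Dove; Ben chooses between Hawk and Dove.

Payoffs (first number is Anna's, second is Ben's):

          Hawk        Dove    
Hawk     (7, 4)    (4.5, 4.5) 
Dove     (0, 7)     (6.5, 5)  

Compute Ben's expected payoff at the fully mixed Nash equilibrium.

First find p, the probability Anna plays Hawk, from Ben's indifference between Hawk and Dove: 4p + 7(1−p) = 4.5p + 5(1−p), giving p = 4/5.
Since Ben is indifferent in equilibrium, Ben's expected payoff equals the payoff from either column against (4/5, 1/5). Using Hawk: 4(4/5) + 7(1/5) = 23/5.

23/5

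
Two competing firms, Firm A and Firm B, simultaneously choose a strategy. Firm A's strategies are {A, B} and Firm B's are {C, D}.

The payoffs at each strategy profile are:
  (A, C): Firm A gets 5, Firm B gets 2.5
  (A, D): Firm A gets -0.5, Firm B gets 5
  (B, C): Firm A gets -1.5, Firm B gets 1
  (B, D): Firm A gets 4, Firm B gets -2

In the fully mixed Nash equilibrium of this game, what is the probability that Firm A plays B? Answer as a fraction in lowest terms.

Let x be the probability that Firm A plays A. In a completely mixed equilibrium, Firm B must be indifferent between C and D.
Firm B's expected payoff from C is 2.5x + (1−x); from D it is 5x − 2(1−x).
Setting these equal: 1.5x + 1 = 7x − 2, so x = 6/11.
Therefore Firm A plays B with probability 1 − 6/11 = 5/11.

5/11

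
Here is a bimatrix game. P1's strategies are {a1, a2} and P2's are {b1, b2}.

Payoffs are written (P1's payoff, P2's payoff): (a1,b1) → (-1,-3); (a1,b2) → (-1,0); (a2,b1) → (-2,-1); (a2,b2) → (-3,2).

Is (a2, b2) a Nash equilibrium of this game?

At (a2, b2), P1 earns -3; switching to a1 would give -1, so P1 would deviate.
P2 earns 2; switching to b1 would give -1, so P2 has no profitable deviation.
Since at least one player can profitably deviate, this is not a Nash equilibrium.

No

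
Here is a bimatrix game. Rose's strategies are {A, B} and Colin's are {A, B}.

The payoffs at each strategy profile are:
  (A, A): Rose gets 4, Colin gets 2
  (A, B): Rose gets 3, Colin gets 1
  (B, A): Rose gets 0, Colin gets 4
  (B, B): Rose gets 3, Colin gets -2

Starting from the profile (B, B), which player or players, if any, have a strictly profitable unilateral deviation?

Colin

Rose at (B, B) earns 3; deviating to A yields 3 — not better.
Colin earns -2; deviating to A yields 4 — a strict improvement.
Only Colin has a strictly profitable deviation.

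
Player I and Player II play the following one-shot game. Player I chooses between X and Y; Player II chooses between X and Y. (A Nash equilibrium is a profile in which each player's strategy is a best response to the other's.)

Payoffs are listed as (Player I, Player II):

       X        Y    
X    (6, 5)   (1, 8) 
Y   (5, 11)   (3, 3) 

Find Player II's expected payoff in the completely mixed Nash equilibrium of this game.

73/11

First find x, the probability Player I plays X, from Player II's indifference between X and Y: 5x + 11(1−x) = 8x + 3(1−x), giving x = 8/11.
Since Player II is indifferent in equilibrium, Player II's expected payoff equals the payoff from either column against (8/11, 3/11). Using X: 5(8/11) + 11(3/11) = 73/11.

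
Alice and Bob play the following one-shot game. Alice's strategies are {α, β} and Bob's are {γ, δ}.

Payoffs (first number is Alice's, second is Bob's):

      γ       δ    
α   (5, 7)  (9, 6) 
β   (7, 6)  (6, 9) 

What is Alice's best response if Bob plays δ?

Against δ, Alice earns 9 from α and 6 from β.
So α is the best response.

α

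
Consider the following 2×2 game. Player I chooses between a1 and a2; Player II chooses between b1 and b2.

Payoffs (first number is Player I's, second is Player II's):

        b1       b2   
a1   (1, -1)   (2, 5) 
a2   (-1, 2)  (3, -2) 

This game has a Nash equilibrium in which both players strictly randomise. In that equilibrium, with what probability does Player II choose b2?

2/3

Let q be the probability that Player II plays b1. In a completely mixed equilibrium, Player I must be indifferent between a1 and a2.
Player I's expected payoff from a1 is q + 2(1−q); from a2 it is −q + 3(1−q).
Setting these equal: −q + 2 = −4q + 3, so q = 1/3.
Therefore Player II plays b2 with probability 1 − 1/3 = 2/3.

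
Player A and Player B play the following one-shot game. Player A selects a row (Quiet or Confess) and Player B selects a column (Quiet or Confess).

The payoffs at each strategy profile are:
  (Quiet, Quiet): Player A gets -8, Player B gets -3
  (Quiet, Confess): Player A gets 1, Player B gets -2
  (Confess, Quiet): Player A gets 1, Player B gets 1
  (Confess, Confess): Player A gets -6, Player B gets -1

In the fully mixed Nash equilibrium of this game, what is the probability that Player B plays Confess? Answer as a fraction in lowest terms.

Let q be the probability that Player B plays Quiet. In a completely mixed equilibrium, Player A must be indifferent between Quiet and Confess.
Player A's expected payoff from Quiet is −8q + (1−q); from Confess it is q − 6(1−q).
Setting these equal: −9q + 1 = 7q − 6, so q = 7/16.
Therefore Player B plays Confess with probability 1 − 7/16 = 9/16.

9/16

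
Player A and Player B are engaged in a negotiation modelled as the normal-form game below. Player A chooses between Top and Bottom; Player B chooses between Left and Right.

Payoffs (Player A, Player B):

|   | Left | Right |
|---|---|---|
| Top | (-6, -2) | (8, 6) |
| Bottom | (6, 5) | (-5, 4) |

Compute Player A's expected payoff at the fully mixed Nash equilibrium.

First find q, the probability Player B plays Left, from Player A's indifference between Top and Bottom: −6q + 8(1−q) = 6q − 5(1−q), giving q = 13/25.
Since Player A is indifferent in equilibrium, Player A's expected payoff equals the payoff from either row against (13/25, 12/25). Using Top: −6(13/25) + 8(12/25) = 18/25.

18/25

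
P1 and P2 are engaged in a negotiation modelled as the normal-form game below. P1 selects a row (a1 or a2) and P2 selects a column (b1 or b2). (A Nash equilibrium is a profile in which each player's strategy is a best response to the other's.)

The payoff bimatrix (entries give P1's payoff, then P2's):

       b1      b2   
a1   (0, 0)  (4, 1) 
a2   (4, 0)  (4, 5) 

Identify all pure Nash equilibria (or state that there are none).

(a1, b2) and (a2, b2)

(a1, b1): P1 prefers a2 (4 > 0); P2 prefers b2 (1 > 0) — not an equilibrium.
(a1, b2): P1 gets 4 ≥ 4 from a2, and P2 gets 1 ≥ 0 from b1 — Nash equilibrium.
(a2, b1): P2 prefers b2 (5 > 0) — not an equilibrium.
(a2, b2): P1 gets 4 ≥ 4 from a1, and P2 gets 5 ≥ 0 from b1 — Nash equilibrium.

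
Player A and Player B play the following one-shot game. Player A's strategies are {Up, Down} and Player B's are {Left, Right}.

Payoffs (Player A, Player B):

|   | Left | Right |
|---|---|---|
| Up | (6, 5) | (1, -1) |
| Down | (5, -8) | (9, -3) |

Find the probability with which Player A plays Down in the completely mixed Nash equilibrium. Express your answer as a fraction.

6/11

Let x be the probability that Player A plays Up. In a completely mixed equilibrium, Player B must be indifferent between Left and Right.
Player B's expected payoff from Left is 5x − 8(1−x); from Right it is −x − 3(1−x).
Setting these equal: 13x − 8 = 2x − 3, so x = 5/11.
Therefore Player A plays Down with probability 1 − 5/11 = 6/11.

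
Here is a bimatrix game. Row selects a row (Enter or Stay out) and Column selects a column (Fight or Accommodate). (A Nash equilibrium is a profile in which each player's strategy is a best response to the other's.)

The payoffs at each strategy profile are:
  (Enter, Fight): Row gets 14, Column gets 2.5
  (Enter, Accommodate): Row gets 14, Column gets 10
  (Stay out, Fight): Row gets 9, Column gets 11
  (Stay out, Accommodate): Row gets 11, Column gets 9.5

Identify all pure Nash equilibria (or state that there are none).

(Enter, Fight): Column prefers Accommodate (10 > 2.5) — not an equilibrium.
(Enter, Accommodate): Row gets 14 ≥ 11 from Stay out, and Column gets 10 ≥ 2.5 from Fight — Nash equilibrium.
(Stay out, Fight): Row prefers Enter (14 > 9) — not an equilibrium.
(Stay out, Accommodate): Row prefers Enter (14 > 11); Column prefers Fight (11 > 9.5) — not an equilibrium.

(Enter, Accommodate)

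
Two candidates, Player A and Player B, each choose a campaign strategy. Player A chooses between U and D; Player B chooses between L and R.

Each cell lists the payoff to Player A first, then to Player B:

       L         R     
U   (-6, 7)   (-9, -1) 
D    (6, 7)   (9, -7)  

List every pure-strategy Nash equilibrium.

(U, L): Player A prefers D (6 > -6) — not an equilibrium.
(U, R): Player A prefers D (9 > -9); Player B prefers L (7 > -1) — not an equilibrium.
(D, L): Player A gets 6 ≥ -6 from U, and Player B gets 7 ≥ -7 from R — Nash equilibrium.
(D, R): Player B prefers L (7 > -7) — not an equilibrium.

(D, L)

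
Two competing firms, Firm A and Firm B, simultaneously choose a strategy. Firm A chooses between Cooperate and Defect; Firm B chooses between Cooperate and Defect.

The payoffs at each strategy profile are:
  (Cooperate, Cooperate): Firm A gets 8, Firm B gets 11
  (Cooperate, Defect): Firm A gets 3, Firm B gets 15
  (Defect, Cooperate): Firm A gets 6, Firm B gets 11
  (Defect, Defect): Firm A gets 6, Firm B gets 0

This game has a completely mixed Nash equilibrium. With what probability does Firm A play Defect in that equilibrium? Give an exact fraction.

Let p be the probability that Firm A plays Cooperate. In a completely mixed equilibrium, Firm B must be indifferent between Cooperate and Defect.
Firm B's expected payoff from Cooperate is 11p + 11(1−p); from Defect it is 15p.
Setting these equal: 11 = 15p, so p = 11/15.
Therefore Firm A plays Defect with probability 1 − 11/15 = 4/15.

4/15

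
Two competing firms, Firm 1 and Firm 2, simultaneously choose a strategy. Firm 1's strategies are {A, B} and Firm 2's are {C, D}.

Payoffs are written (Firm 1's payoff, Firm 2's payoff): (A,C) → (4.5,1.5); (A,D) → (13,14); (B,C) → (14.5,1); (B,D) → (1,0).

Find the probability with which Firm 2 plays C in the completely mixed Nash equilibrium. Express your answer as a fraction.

Let q be the probability that Firm 2 plays C. In a completely mixed equilibrium, Firm 1 must be indifferent between A and B.
Firm 1's expected payoff from A is 4.5q + 13(1−q); from B it is 14.5q + (1−q).
Setting these equal: −8.5q + 13 = 13.5q + 1, so q = 6/11.

6/11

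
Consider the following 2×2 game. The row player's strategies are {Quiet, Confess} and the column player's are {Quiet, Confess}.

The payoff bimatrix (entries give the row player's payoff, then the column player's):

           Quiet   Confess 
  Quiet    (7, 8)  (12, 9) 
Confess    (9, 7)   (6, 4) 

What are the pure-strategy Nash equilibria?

(Quiet, Confess) and (Confess, Quiet)

(Quiet, Quiet): the row player prefers Confess (9 > 7); the column player prefers Confess (9 > 8) — not an equilibrium.
(Quiet, Confess): the row player gets 12 ≥ 6 from Confess, and the column player gets 9 ≥ 8 from Quiet — Nash equilibrium.
(Confess, Quiet): the row player gets 9 ≥ 7 from Quiet, and the column player gets 7 ≥ 4 from Confess — Nash equilibrium.
(Confess, Confess): the row player prefers Quiet (12 > 6); the column player prefers Quiet (7 > 4) — not an equilibrium.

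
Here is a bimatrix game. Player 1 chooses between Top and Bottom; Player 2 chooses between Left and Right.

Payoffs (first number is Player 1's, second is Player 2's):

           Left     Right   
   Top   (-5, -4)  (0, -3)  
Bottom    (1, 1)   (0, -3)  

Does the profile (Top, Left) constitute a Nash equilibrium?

At (Top, Left), Player 1 earns -5; switching to Bottom would give 1, so Player 1 would deviate.
Player 2 earns -4; switching to Right would give -3, so Player 2 would deviate.
Since at least one player can profitably deviate, this is not a Nash equilibrium.

No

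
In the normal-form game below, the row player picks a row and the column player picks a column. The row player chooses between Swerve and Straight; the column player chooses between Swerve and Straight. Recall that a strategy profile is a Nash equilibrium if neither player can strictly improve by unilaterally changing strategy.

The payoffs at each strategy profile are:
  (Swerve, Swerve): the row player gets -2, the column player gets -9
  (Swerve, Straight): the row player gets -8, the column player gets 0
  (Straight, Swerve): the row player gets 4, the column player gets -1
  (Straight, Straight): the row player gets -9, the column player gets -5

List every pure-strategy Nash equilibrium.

(Swerve, Straight) and (Straight, Swerve)

(Swerve, Swerve): the row player prefers Straight (4 > -2); the column player prefers Straight (0 > -9) — not an equilibrium.
(Swerve, Straight): the row player gets -8 ≥ -9 from Straight, and the column player gets 0 ≥ -9 from Swerve — Nash equilibrium.
(Straight, Swerve): the row player gets 4 ≥ -2 from Swerve, and the column player gets -1 ≥ -5 from Straight — Nash equilibrium.
(Straight, Straight): the row player prefers Swerve (-8 > -9); the column player prefers Swerve (-1 > -5) — not an equilibrium.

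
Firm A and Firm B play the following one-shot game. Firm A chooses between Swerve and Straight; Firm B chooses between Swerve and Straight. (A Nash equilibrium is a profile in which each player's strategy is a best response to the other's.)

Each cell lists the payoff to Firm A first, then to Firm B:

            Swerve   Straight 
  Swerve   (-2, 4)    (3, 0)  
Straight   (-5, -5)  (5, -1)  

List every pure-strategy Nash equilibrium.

(Swerve, Swerve) and (Straight, Straight)

(Swerve, Swerve): Firm A gets -2 ≥ -5 from Straight, and Firm B gets 4 ≥ 0 from Straight — Nash equilibrium.
(Swerve, Straight): Firm A prefers Straight (5 > 3); Firm B prefers Swerve (4 > 0) — not an equilibrium.
(Straight, Swerve): Firm A prefers Swerve (-2 > -5); Firm B prefers Straight (-1 > -5) — not an equilibrium.
(Straight, Straight): Firm A gets 5 ≥ 3 from Swerve, and Firm B gets -1 ≥ -5 from Swerve — Nash equilibrium.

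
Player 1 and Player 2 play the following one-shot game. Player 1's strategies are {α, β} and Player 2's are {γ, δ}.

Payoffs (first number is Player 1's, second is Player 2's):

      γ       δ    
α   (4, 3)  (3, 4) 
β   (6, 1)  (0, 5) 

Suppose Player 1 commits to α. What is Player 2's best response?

Against α, Player 2 earns 3 from γ and 4 from δ.
So δ is the best response.

δ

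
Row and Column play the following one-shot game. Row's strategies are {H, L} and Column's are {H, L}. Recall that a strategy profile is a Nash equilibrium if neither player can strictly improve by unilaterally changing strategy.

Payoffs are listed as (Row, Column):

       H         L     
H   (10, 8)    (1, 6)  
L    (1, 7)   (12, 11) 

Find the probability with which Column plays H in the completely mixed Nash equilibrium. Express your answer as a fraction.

Let c be the probability that Column plays H. In a completely mixed equilibrium, Row must be indifferent between H and L.
Row's expected payoff from H is 10c + (1−c); from L it is c + 12(1−c).
Setting these equal: 9c + 1 = −11c + 12, so c = 11/20.

11/20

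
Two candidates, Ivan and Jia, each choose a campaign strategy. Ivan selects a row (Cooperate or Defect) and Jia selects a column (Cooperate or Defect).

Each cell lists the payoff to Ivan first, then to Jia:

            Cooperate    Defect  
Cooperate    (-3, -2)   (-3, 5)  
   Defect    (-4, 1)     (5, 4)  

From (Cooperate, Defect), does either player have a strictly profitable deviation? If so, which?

Ivan

Ivan at (Cooperate, Defect) earns -3; deviating to Defect yields 5 — a strict improvement.
Jia earns 5; deviating to Cooperate yields -2 — not better.
Only Ivan has a strictly profitable deviation.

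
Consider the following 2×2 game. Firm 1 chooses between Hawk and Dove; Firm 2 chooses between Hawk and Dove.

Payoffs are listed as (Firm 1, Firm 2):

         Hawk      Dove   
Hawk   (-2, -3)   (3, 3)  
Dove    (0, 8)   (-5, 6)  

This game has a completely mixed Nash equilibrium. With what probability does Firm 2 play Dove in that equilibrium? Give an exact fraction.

Let y be the probability that Firm 2 plays Hawk. In a completely mixed equilibrium, Firm 1 must be indifferent between Hawk and Dove.
Firm 1's expected payoff from Hawk is −2y + 3(1−y); from Dove it is −5(1−y).
Setting these equal: −5y + 3 = 5y − 5, so y = 4/5.
Therefore Firm 2 plays Dove with probability 1 − 4/5 = 1/5.

1/5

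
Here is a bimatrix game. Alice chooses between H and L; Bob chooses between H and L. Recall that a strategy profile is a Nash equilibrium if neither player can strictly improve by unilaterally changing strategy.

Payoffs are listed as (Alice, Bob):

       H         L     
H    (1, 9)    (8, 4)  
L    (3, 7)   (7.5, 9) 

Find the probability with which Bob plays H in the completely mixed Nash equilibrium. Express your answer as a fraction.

1/5

Let y be the probability that Bob plays H. In a completely mixed equilibrium, Alice must be indifferent between H and L.
Alice's expected payoff from H is y + 8(1−y); from L it is 3y + 7.5(1−y).
Setting these equal: −7y + 8 = −4.5y + 7.5, so y = 1/5.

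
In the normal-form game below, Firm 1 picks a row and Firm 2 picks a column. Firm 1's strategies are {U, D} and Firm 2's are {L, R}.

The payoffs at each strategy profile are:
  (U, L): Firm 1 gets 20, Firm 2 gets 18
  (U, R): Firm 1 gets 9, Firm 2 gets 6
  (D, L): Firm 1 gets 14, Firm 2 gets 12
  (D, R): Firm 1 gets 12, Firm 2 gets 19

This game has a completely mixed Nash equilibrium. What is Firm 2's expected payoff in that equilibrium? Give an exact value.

First find p, the probability Firm 1 plays U, from Firm 2's indifference between L and R: 18p + 12(1−p) = 6p + 19(1−p), giving p = 7/19.
Since Firm 2 is indifferent in equilibrium, Firm 2's expected payoff equals the payoff from either column against (7/19, 12/19). Using L: 18(7/19) + 12(12/19) = 270/19.

270/19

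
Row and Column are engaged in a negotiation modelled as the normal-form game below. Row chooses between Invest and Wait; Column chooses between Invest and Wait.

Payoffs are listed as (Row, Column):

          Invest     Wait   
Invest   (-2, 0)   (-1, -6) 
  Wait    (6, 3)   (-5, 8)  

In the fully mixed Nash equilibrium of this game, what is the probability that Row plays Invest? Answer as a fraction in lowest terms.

5/11

Let x be the probability that Row plays Invest. In a completely mixed equilibrium, Column must be indifferent between Invest and Wait.
Column's expected payoff from Invest is 3(1−x); from Wait it is −6x + 8(1−x).
Setting these equal: −3x + 3 = −14x + 8, so x = 5/11.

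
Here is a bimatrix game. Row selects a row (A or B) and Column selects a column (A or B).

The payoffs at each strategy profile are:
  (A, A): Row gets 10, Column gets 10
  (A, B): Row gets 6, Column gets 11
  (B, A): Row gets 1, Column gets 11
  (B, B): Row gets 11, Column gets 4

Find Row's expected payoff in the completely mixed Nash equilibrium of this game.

First find y, the probability Column plays A, from Row's indifference between A and B: 10y + 6(1−y) = y + 11(1−y), giving y = 5/14.
Since Row is indifferent in equilibrium, Row's expected payoff equals the payoff from either row against (5/14, 9/14). Using A: 10(5/14) + 6(9/14) = 52/7.

52/7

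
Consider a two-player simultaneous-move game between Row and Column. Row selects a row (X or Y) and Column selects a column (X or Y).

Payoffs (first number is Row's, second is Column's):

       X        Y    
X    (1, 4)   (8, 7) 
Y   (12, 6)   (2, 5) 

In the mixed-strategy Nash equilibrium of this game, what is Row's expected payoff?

94/17

First find y, the probability Column plays X, from Row's indifference between X and Y: y + 8(1−y) = 12y + 2(1−y), giving y = 6/17.
Since Row is indifferent in equilibrium, Row's expected payoff equals the payoff from either row against (6/17, 11/17). Using X: (6/17) + 8(11/17) = 94/17.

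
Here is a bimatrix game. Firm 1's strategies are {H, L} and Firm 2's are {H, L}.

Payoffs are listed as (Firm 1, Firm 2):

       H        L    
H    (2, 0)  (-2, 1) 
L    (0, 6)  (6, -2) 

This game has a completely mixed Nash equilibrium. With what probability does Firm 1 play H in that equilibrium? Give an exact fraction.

8/9

Let r be the probability that Firm 1 plays H. In a completely mixed equilibrium, Firm 2 must be indifferent between H and L.
Firm 2's expected payoff from H is 6(1−r); from L it is r − 2(1−r).
Setting these equal: −6r + 6 = 3r − 2, so r = 8/9.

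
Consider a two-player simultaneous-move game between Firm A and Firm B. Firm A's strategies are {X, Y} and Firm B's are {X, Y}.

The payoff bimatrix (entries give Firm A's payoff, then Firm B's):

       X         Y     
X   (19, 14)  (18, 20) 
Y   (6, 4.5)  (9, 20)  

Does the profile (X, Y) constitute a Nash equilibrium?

At (X, Y), Firm A earns 18; switching to Y would give 9, so Firm A has no profitable deviation.
Firm B earns 20; switching to X would give 14, so Firm B has no profitable deviation.
Neither player can gain by a unilateral deviation, so this profile is a Nash equilibrium.

Yes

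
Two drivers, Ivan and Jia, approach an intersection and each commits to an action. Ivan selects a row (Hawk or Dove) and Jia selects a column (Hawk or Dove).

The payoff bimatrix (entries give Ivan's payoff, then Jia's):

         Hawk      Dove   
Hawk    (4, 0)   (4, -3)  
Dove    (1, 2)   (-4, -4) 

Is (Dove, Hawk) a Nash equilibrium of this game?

At (Dove, Hawk), Ivan earns 1; switching to Hawk would give 4, so Ivan would deviate.
Jia earns 2; switching to Dove would give -4, so Jia has no profitable deviation.
Since at least one player can profitably deviate, this is not a Nash equilibrium.

No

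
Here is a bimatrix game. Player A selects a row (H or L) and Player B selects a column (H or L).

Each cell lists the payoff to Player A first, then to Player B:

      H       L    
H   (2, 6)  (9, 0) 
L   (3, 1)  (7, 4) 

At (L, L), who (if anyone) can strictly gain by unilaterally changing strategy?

Player A

Player A at (L, L) earns 7; deviating to H yields 9 — a strict improvement.
Player B earns 4; deviating to H yields 1 — not better.
Only Player A has a strictly profitable deviation.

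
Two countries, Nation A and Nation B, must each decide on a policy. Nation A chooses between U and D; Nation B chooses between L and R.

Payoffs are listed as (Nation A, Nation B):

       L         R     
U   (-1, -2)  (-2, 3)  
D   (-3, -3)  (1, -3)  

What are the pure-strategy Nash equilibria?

(U, L): Nation B prefers R (3 > -2) — not an equilibrium.
(U, R): Nation A prefers D (1 > -2) — not an equilibrium.
(D, L): Nation A prefers U (-1 > -3) — not an equilibrium.
(D, R): Nation A gets 1 ≥ -2 from U, and Nation B gets -3 ≥ -3 from L — Nash equilibrium.

(D, R)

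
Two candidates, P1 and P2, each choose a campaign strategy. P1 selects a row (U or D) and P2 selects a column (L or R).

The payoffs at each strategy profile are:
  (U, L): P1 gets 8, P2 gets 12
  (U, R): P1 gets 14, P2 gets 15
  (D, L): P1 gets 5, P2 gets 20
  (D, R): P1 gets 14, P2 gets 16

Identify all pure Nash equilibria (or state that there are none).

(U, L): P2 prefers R (15 > 12) — not an equilibrium.
(U, R): P1 gets 14 ≥ 14 from D, and P2 gets 15 ≥ 12 from L — Nash equilibrium.
(D, L): P1 prefers U (8 > 5) — not an equilibrium.
(D, R): P2 prefers L (20 > 16) — not an equilibrium.

(U, R)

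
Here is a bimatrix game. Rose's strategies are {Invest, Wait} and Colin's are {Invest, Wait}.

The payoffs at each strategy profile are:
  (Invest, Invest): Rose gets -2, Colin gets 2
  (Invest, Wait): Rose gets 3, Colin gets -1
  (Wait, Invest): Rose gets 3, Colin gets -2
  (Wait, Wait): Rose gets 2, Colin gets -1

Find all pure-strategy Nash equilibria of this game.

none

(Invest, Invest): Rose prefers Wait (3 > -2) — not an equilibrium.
(Invest, Wait): Colin prefers Invest (2 > -1) — not an equilibrium.
(Wait, Invest): Colin prefers Wait (-1 > -2) — not an equilibrium.
(Wait, Wait): Rose prefers Invest (3 > 2) — not an equilibrium.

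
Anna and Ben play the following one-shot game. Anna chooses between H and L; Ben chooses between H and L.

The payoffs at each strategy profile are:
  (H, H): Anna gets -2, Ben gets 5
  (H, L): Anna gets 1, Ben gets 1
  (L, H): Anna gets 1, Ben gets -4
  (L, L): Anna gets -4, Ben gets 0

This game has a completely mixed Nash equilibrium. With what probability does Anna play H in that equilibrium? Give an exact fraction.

Let r be the probability that Anna plays H. In a completely mixed equilibrium, Ben must be indifferent between H and L.
Ben's expected payoff from H is 5r − 4(1−r); from L it is r.
Setting these equal: 9r − 4 = r, so r = 1/2.

1/2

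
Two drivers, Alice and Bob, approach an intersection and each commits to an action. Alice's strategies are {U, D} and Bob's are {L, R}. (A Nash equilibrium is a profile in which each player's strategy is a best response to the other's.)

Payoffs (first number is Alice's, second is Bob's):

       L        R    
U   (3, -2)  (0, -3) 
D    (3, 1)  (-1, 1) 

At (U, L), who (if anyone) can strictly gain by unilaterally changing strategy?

Alice at (U, L) earns 3; deviating to D yields 3 — not better.
Bob earns -2; deviating to R yields -3 — not better.
Neither player can strictly improve; the profile is a Nash equilibrium.

Neither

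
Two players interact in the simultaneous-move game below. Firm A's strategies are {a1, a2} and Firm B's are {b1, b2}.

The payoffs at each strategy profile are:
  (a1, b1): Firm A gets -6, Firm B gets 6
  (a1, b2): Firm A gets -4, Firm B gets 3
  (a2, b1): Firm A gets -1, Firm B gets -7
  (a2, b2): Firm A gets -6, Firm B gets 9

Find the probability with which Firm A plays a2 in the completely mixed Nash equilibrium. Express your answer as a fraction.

3/19

Let p be the probability that Firm A plays a1. In a completely mixed equilibrium, Firm B must be indifferent between b1 and b2.
Firm B's expected payoff from b1 is 6p − 7(1−p); from b2 it is 3p + 9(1−p).
Setting these equal: 13p − 7 = −6p + 9, so p = 16/19.
Therefore Firm A plays a2 with probability 1 − 16/19 = 3/19.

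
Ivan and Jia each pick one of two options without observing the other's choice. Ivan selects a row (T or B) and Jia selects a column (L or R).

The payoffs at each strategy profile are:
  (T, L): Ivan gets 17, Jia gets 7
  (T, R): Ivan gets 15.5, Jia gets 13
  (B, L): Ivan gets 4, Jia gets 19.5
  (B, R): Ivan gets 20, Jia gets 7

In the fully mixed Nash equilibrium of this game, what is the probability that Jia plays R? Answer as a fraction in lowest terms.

26/35

Let c be the probability that Jia plays L. In a completely mixed equilibrium, Ivan must be indifferent between T and B.
Ivan's expected payoff from T is 17c + 15.5(1−c); from B it is 4c + 20(1−c).
Setting these equal: 1.5c + 15.5 = −16c + 20, so c = 9/35.
Therefore Jia plays R with probability 1 − 9/35 = 26/35.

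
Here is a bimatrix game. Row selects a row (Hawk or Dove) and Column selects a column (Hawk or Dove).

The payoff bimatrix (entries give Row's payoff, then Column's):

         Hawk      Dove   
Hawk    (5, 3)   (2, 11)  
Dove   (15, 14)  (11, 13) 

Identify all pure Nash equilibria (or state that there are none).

(Hawk, Hawk): Row prefers Dove (15 > 5); Column prefers Dove (11 > 3) — not an equilibrium.
(Hawk, Dove): Row prefers Dove (11 > 2) — not an equilibrium.
(Dove, Hawk): Row gets 15 ≥ 5 from Hawk, and Column gets 14 ≥ 13 from Dove — Nash equilibrium.
(Dove, Dove): Column prefers Hawk (14 > 13) — not an equilibrium.

(Dove, Hawk)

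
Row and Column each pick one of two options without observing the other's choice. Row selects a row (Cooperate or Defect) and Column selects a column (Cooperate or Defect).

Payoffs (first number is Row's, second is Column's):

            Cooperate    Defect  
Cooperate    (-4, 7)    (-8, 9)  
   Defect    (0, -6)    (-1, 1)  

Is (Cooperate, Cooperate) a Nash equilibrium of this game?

No

At (Cooperate, Cooperate), Row earns -4; switching to Defect would give 0, so Row would deviate.
Column earns 7; switching to Defect would give 9, so Column would deviate.
Since at least one player can profitably deviate, this is not a Nash equilibrium.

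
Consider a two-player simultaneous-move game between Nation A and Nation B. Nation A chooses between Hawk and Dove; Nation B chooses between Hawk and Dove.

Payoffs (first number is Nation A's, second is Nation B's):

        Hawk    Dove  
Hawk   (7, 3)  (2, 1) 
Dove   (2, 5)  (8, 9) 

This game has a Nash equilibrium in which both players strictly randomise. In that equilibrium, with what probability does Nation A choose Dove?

1/3

Let x be the probability that Nation A plays Hawk. In a completely mixed equilibrium, Nation B must be indifferent between Hawk and Dove.
Nation B's expected payoff from Hawk is 3x + 5(1−x); from Dove it is x + 9(1−x).
Setting these equal: −2x + 5 = −8x + 9, so x = 2/3.
Therefore Nation A plays Dove with probability 1 − 2/3 = 1/3.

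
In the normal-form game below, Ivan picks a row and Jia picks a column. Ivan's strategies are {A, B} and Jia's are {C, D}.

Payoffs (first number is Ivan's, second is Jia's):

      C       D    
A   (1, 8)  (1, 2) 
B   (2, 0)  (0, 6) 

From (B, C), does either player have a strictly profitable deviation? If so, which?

Jia

Ivan at (B, C) earns 2; deviating to A yields 1 — not better.
Jia earns 0; deviating to D yields 6 — a strict improvement.
Only Jia has a strictly profitable deviation.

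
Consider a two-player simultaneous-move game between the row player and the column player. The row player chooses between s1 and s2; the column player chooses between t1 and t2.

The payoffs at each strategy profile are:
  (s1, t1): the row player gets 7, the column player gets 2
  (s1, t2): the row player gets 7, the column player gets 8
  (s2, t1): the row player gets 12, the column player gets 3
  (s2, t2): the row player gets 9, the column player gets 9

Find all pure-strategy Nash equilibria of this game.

(s2, t2)

(s1, t1): the row player prefers s2 (12 > 7); the column player prefers t2 (8 > 2) — not an equilibrium.
(s1, t2): the row player prefers s2 (9 > 7) — not an equilibrium.
(s2, t1): the column player prefers t2 (9 > 3) — not an equilibrium.
(s2, t2): the row player gets 9 ≥ 7 from s1, and the column player gets 9 ≥ 3 from t1 — Nash equilibrium.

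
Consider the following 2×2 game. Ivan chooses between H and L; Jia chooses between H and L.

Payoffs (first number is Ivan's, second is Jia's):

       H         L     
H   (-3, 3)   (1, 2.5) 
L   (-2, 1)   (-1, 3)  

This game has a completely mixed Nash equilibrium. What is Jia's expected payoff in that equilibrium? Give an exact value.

13/5

First find x, the probability Ivan plays H, from Jia's indifference between H and L: 3x + (1−x) = 2.5x + 3(1−x), giving x = 4/5.
Since Jia is indifferent in equilibrium, Jia's expected payoff equals the payoff from either column against (4/5, 1/5). Using H: 3(4/5) + (1/5) = 13/5.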